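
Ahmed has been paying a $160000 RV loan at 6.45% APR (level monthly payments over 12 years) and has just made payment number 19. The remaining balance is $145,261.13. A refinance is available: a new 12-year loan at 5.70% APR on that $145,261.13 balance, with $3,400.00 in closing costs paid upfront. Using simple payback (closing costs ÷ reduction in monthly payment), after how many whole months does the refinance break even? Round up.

Current payment = 160,000 × 6.45%/12 / (1 − (1+0.0053750)^−144) = $1,598.87.
Refinanced payment = 145,261.13 × 0.0047500 / (1 − (1+0.0047500)^−144) = $1,395.08.
Monthly savings = $1,598.87 − $1,395.08 = $203.79.
Break-even = $3,400.00 / $203.79 = 16.68 → 17 months.

17 months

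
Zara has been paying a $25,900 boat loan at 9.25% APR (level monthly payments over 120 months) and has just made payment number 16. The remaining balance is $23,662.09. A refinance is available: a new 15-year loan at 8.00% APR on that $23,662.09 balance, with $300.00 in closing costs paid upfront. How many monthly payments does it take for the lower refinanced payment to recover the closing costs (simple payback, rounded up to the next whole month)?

Current payment = 25,900 × 9.25%/12 / (1 − (1+0.0077083)^−120) = $331.60.
Refinanced payment = 23,662.09 × 0.0066667 / (1 − (1+0.0066667)^−180) = $226.13.
Monthly savings = $331.60 − $226.13 = $105.47.
Break-even = $300.00 / $105.47 = 2.84 → 3 months.

3 months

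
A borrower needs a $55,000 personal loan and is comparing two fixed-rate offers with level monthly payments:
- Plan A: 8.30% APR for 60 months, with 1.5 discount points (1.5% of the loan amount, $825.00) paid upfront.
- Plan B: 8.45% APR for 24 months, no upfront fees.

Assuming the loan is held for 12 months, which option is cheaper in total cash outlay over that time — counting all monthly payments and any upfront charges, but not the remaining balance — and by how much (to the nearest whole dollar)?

Plan A by $15,683

Plan A: at 8.30% the monthly rate is 0.0069167, so the payment is 55,000 × 0.0069167 / (1 − 1.0069167^−60) = $1,123.12.
Plan B: at 8.45% the monthly rate is 0.0070417, so the payment is 55,000 × 0.0070417 / (1 − 1.0070417^−24) = $2,498.80.
Over 12 months: Plan A costs 12 × $1,123.12 + $825.00 = $14,302.44; Plan B costs 12 × $2,498.80 = $29,985.60.
Plan A is cheaper by $29,985.60 − $14,302.44 = $15,683.16.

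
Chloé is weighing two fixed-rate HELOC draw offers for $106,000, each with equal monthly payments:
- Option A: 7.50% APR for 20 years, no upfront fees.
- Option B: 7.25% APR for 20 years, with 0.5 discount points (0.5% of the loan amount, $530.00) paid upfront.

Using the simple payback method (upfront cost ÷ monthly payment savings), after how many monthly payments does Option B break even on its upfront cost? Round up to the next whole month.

Option A: monthly rate = 7.5%/12 = 0.0062500; payment = 106,000 × 0.0062500 / (1 − (1+0.0062500)^−240) = $853.93.
Option B: monthly rate = 7.25%/12 = 0.0060417; payment = 106,000 × 0.0060417 / (1 − (1+0.0060417)^−240) = $837.80.
Monthly savings = $853.93 − $837.80 = $16.13.
Break-even = $530.00 / $16.13 = 32.86 → 33 months.

33 months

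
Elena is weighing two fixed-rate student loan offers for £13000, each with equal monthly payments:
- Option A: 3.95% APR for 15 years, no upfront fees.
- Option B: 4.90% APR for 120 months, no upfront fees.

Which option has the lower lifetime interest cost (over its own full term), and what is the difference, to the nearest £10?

Option B by £780

Option A: monthly rate = 3.95%/12 = 0.0032917; payment = 13,000 × 0.0032917 / (1 − (1+0.0032917)^−180) = £95.83.
Total interest on Option A = 180 × £95.83 − £13,000 = £4,249.40.
Option B: at 4.90% the monthly rate is 0.0040833, so the payment is 13,000 × 0.0040833 / (1 − 1.0040833^−120) = £137.25.
Total interest on Option B = 120 × £137.25 − £13,000 = £3,470.00.
Option B is lower by £779.40.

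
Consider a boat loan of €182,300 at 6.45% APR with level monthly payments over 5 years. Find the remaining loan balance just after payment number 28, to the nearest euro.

With monthly rate i = 6.45%/12 = 0.0053750, the balance after k of n payments is P · [(1+i)^n − (1+i)^k] / [(1+i)^n − 1].
(1+0.0053750)^60 = 1.37938311 and (1+0.0053750)^28 = 1.16194692, so the balance is 182,300 × (1.37938311 − 1.16194692) / (1.37938311 − 1) = €104,481.77.

€104,482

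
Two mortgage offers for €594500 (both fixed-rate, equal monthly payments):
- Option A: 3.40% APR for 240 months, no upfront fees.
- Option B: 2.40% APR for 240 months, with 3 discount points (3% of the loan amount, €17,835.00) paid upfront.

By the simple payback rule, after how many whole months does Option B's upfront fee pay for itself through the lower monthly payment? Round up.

Option A: monthly rate = 3.4%/12 = 0.0028333; payment = 594,500 × 0.0028333 / (1 − (1+0.0028333)^−240) = €3,417.39.
Option B: at 2.40% the monthly rate is 0.0020000, so the payment is 594,500 × 0.0020000 / (1 − 1.0020000^−240) = €3,121.39.
Monthly savings = €3,417.39 − €3,121.39 = €296.00.
Break-even = €17,835.00 / €296.00 = 60.25 → 61 months.

61 months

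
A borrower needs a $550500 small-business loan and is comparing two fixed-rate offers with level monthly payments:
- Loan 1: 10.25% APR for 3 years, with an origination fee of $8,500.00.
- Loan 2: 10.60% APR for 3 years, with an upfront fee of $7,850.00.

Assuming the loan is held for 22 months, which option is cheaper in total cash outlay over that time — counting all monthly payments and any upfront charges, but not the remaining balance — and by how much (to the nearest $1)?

Loan 1 by $1,347

Loan 1: monthly rate = 10.25%/12 = 0.0085417; payment = 550,500 × 0.0085417 / (1 − (1+0.0085417)^−36) = $17,827.77.
Loan 2: monthly rate = 10.6%/12 = 0.0088333; payment = 550,500 × 0.0088333 / (1 − (1+0.0088333)^−36) = $17,918.56.
Over 22 months: Loan 1 costs 22 × $17,827.77 + $8,500.00 = $400,710.94; Loan 2 costs 22 × $17,918.56 + $7,850.00 = $402,058.32.
Loan 1 is cheaper by $402,058.32 − $400,710.94 = $1,347.38.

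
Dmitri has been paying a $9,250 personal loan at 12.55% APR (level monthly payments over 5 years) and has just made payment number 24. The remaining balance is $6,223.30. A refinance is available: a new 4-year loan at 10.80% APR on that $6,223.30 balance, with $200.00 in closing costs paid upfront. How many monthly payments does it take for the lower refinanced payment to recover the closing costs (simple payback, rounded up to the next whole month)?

5 months

Current payment = 9,250 × 12.55%/12 / (1 − (1+0.0104583)^−60) = $208.34.
Refinanced payment = 6,223.30 × 0.0090000 / (1 − (1+0.0090000)^−48) = $160.24.
Monthly savings = $208.34 − $160.24 = $48.10.
Break-even = $200.00 / $48.10 = 4.16 → 5 months.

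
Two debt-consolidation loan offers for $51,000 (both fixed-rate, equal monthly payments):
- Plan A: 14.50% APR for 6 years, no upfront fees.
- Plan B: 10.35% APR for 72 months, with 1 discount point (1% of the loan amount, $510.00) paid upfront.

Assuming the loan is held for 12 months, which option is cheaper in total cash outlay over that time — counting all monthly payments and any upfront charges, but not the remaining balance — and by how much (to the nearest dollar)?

Plan A: monthly rate = 14.5%/12 = 0.0120833; payment = 51,000 × 0.0120833 / (1 − (1+0.0120833)^−72) = $1,064.60.
Plan B: monthly rate = 10.35%/12 = 0.0086250; payment = 51,000 × 0.0086250 / (1 − (1+0.0086250)^−72) = $953.84.
Over 12 months: Plan A costs 12 × $1,064.60 = $12,775.20; Plan B costs 12 × $953.84 + $510.00 = $11,956.08.
Plan B is cheaper by $12,775.20 − $11,956.08 = $819.12.

Plan B by $819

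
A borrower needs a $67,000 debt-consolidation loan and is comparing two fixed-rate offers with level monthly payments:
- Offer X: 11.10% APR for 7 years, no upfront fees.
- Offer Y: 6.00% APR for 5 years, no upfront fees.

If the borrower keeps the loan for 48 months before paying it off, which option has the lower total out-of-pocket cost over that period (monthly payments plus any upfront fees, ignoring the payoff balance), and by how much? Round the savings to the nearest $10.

Offer X: monthly rate = 11.1%/12 = 0.0092500; payment = 67,000 × 0.0092500 / (1 − (1+0.0092500)^−84) = $1,150.73.
Offer Y: monthly rate = 6%/12 = 0.0050000; payment = 67,000 × 0.0050000 / (1 − (1+0.0050000)^−60) = $1,295.30.
Over 48 months: Offer X costs 48 × $1,150.73 = $55,235.04; Offer Y costs 48 × $1,295.30 = $62,174.40.
Offer X is cheaper by $62,174.40 − $55,235.04 = $6,939.36.

Offer X by $6,940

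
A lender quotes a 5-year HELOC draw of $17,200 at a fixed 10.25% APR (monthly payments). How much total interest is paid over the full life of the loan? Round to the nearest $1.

At 10.25% the monthly rate is 0.0085417, so the payment is 17,200 × 0.0085417 / (1 − 1.0085417^−60) = $367.57.
Total paid = 60 × $367.57 = $22,054.20; interest = $22,054.20 − $17,200 = $4,854.20.

$4,854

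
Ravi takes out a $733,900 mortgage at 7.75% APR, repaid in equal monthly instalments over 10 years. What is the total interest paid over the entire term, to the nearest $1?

At 7.75% the monthly rate is 0.0064583, so the payment is 733,900 × 0.0064583 / (1 − 1.0064583^−120) = $8,807.58.
Total paid = 120 × $8,807.58 = $1,056,909.60; interest = $1,056,909.60 − $733,900 = $323,009.60.

$323,010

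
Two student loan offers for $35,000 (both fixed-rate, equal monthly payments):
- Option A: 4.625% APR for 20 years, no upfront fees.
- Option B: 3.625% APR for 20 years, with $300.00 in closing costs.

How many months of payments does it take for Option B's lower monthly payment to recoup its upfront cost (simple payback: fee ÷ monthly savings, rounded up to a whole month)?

17 months

Option A: at 4.625% the monthly rate is 0.0038542, so the payment is 35,000 × 0.0038542 / (1 − 1.0038542^−240) = $223.80.
Option B: monthly rate = 3.625%/12 = 0.0030208; payment = 35,000 × 0.0030208 / (1 − (1+0.0030208)^−240) = $205.24.
Monthly savings = $223.80 − $205.24 = $18.56.
Break-even = $300.00 / $18.56 = 16.16 → 17 months.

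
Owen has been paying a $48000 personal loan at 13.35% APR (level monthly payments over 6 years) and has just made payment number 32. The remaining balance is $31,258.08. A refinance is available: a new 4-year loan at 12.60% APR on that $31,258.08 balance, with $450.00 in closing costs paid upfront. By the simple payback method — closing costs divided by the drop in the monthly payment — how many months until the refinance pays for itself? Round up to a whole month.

4 months

Current payment = 48,000 × 13.35%/12 / (1 − (1+0.0111250)^−72) = $972.45.
Refinanced payment = 31,258.08 × 0.0105000 / (1 − (1+0.0105000)^−48) = $832.38.
Monthly savings = $972.45 − $832.38 = $140.07.
Break-even = $450.00 / $140.07 = 3.21 → 4 months.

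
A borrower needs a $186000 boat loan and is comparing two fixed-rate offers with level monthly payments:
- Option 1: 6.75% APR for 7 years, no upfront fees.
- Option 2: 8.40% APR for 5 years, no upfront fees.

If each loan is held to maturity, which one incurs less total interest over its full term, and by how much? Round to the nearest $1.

Option 2 by $5,476

Option 1: monthly rate = 6.75%/12 = 0.0056250; payment = 186,000 × 0.0056250 / (1 − (1+0.0056250)^−84) = $2,784.56.
Total interest on Option 1 = 84 × $2,784.56 − $186,000 = $47,903.04.
Option 2: at 8.40% the monthly rate is 0.0070000, so the payment is 186,000 × 0.0070000 / (1 − 1.0070000^−60) = $3,807.12.
Total interest on Option 2 = 60 × $3,807.12 − $186,000 = $42,427.20.
Option 2 is lower by $5,475.84.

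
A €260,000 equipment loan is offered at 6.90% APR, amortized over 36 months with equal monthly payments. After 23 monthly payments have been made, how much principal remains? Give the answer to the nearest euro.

With monthly rate i = 6.9%/12 = 0.0057500, the balance after k of n payments is P · [(1+i)^n − (1+i)^k] / [(1+i)^n − 1].
(1+0.0057500)^36 = 1.22925359 and (1+0.0057500)^23 = 1.14096139, so the balance is 260,000 × (1.22925359 − 1.14096139) / (1.22925359 − 1) = €100,133.53.

€100,134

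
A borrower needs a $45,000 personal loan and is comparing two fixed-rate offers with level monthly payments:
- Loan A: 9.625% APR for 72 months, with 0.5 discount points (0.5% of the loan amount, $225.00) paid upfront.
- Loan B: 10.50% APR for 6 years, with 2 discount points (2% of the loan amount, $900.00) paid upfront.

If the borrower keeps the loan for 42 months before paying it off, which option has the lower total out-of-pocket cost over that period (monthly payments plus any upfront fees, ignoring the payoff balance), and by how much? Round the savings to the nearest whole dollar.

Loan A by $1,510

Loan A: monthly rate = 9.625%/12 = 0.0080208; payment = 45,000 × 0.0080208 / (1 − (1+0.0080208)^−72) = $825.18.
Loan B: at 10.50% the monthly rate is 0.0087500, so the payment is 45,000 × 0.0087500 / (1 − 1.0087500^−72) = $845.05.
Over 42 months: Loan A costs 42 × $825.18 + $225.00 = $34,882.56; Loan B costs 42 × $845.05 + $900.00 = $36,392.10.
Loan A is cheaper by $36,392.10 − $34,882.56 = $1,509.54.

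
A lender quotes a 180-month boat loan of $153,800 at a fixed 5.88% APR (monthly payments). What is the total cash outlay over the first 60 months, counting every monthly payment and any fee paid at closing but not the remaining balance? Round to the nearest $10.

$77,270

At 5.88% the monthly rate is 0.0049000, so the payment is 153,800 × 0.0049000 / (1 − 1.0049000^−180) = $1,287.90.
Total outlay = 60 × $1,287.90 = $77,274.00.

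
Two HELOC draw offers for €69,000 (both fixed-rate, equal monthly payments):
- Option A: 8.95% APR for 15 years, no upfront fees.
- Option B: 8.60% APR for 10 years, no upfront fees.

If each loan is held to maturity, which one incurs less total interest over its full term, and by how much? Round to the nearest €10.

Option A: monthly rate = 8.95%/12 = 0.0074583; payment = 69,000 × 0.0074583 / (1 − (1+0.0074583)^−180) = €697.79.
Total interest on Option A = 180 × €697.79 − €69,000 = €56,602.20.
Option B: monthly rate = 8.6%/12 = 0.0071667; payment = 69,000 × 0.0071667 / (1 − (1+0.0071667)^−120) = €859.20.
Total interest on Option B = 120 × €859.20 − €69,000 = €34,104.00.
Option B is lower by €22,498.20.

Option B by €22,500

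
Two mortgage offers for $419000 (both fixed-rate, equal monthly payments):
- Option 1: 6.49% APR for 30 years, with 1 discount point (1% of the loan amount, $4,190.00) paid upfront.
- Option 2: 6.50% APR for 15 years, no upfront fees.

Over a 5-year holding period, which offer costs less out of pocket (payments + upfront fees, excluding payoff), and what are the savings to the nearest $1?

Option 1 by $56,070

Option 1: at 6.49% the monthly rate is 0.0054083, so the payment is 419,000 × 0.0054083 / (1 − 1.0054083^−360) = $2,645.61.
Option 2: at 6.50% the monthly rate is 0.0054167, so the payment is 419,000 × 0.0054167 / (1 − 1.0054167^−180) = $3,649.94.
Over 60 months: Option 1 costs 60 × $2,645.61 + $4,190.00 = $162,926.60; Option 2 costs 60 × $3,649.94 = $218,996.40.
Option 1 is cheaper by $218,996.40 − $162,926.60 = $56,069.80.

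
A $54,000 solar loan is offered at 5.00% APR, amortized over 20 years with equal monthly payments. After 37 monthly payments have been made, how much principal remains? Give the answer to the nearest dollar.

With monthly rate i = 5%/12 = 0.0041667, the balance after k of n payments is P · [(1+i)^n − (1+i)^k] / [(1+i)^n − 1].
(1+0.0041667)^240 = 2.71264029 and (1+0.0041667)^37 = 1.16631170, so the balance is 54,000 × (2.71264029 − 1.16631170) / (2.71264029 − 1) = $48,756.15.

$48,756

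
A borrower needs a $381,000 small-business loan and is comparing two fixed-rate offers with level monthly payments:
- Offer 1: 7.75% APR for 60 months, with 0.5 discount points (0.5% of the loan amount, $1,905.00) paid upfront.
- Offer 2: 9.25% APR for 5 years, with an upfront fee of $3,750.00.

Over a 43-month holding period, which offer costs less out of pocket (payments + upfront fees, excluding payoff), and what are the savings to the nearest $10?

Offer 1: monthly rate = 7.75%/12 = 0.0064583; payment = 381,000 × 0.0064583 / (1 − (1+0.0064583)^−60) = $7,679.80.
Offer 2: at 9.25% the monthly rate is 0.0077083, so the payment is 381,000 × 0.0077083 / (1 − 1.0077083^−60) = $7,955.24.
Over 43 months: Offer 1 costs 43 × $7,679.80 + $1,905.00 = $332,136.40; Offer 2 costs 43 × $7,955.24 + $3,750.00 = $345,825.32.
Offer 1 is cheaper by $345,825.32 − $332,136.40 = $13,688.92.

Offer 1 by $13,690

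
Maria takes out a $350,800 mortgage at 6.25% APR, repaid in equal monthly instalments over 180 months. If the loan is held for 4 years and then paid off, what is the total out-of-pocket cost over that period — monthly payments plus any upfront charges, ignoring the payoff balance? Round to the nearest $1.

$144,376

Monthly rate = 6.25%/12 = 0.0052083; payment = 350,800 × 0.0052083 / (1 − (1+0.0052083)^−180) = $3,007.84.
Total outlay = 48 × $3,007.84 = $144,376.32.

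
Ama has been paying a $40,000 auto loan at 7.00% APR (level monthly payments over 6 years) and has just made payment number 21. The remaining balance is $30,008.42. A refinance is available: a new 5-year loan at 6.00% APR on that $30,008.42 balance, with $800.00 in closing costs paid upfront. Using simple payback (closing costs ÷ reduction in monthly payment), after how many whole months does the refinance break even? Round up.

Current payment = 40,000 × 7%/12 / (1 − (1+0.0058333)^−72) = $681.96.
Refinanced payment = 30,008.42 × 0.0050000 / (1 − (1+0.0050000)^−60) = $580.15.
Monthly savings = $681.96 − $580.15 = $101.81.
Break-even = $800.00 / $101.81 = 7.86 → 8 months.

8 months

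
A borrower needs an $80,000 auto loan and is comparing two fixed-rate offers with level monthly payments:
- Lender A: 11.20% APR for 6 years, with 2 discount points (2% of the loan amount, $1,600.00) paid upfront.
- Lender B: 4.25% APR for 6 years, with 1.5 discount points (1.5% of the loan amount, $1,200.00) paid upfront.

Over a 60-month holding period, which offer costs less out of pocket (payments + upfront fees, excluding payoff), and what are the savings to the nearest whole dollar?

Lender B by $16,611

Lender A: at 11.20% the monthly rate is 0.0093333, so the payment is 80,000 × 0.0093333 / (1 − 1.0093333^−72) = $1,530.93.
Lender B: at 4.25% the monthly rate is 0.0035417, so the payment is 80,000 × 0.0035417 / (1 − 1.0035417^−72) = $1,260.75.
Over 60 months: Lender A costs 60 × $1,530.93 + $1,600.00 = $93,455.80; Lender B costs 60 × $1,260.75 + $1,200.00 = $76,845.00.
Lender B is cheaper by $93,455.80 − $76,845.00 = $16,610.80.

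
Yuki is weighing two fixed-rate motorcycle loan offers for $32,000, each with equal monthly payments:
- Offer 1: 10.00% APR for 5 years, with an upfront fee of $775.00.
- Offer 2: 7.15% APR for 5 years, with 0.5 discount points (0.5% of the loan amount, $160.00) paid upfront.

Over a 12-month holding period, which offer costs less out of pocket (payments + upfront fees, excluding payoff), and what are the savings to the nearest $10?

Offer 1: at 10.00% the monthly rate is 0.0083333, so the payment is 32,000 × 0.0083333 / (1 − 1.0083333^−60) = $679.91.
Offer 2: monthly rate = 7.15%/12 = 0.0059583; payment = 32,000 × 0.0059583 / (1 − (1+0.0059583)^−60) = $635.91.
Over 12 months: Offer 1 costs 12 × $679.91 + $775.00 = $8,933.92; Offer 2 costs 12 × $635.91 + $160.00 = $7,790.92.
Offer 2 is cheaper by $8,933.92 − $7,790.92 = $1,143.00.

Offer 2 by $1,140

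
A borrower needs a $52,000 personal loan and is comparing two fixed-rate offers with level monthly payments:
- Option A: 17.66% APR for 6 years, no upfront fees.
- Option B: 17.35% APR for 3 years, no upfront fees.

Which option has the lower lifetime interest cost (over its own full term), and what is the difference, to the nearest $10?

Option A: monthly rate = 17.66%/12 = 0.0147167; payment = 52,000 × 0.0147167 / (1 − (1+0.0147167)^−72) = $1,176.03.
Total interest on Option A = 72 × $1,176.03 − $52,000 = $32,674.16.
Option B: monthly rate = 17.35%/12 = 0.0144583; payment = 52,000 × 0.0144583 / (1 − (1+0.0144583)^−36) = $1,863.01.
Total interest on Option B = 36 × $1,863.01 − $52,000 = $15,068.36.
Option B is lower by $17,605.80.

Option B by $17,610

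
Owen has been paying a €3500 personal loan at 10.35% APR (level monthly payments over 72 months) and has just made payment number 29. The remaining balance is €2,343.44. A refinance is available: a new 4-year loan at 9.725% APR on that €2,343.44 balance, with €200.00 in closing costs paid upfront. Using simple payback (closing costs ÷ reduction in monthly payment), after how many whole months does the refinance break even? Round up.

32 months

Current payment = 3,500 × 10.35%/12 / (1 − (1+0.0086250)^−72) = €65.46.
Refinanced payment = 2,343.44 × 0.0081042 / (1 − (1+0.0081042)^−48) = €59.13.
Monthly savings = €65.46 − €59.13 = €6.33.
Break-even = €200.00 / €6.33 = 31.60 → 32 months.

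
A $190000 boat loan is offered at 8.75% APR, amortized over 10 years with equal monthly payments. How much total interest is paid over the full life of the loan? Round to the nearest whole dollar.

$95,745

At 8.75% the monthly rate is 0.0072917, so the payment is 190,000 × 0.0072917 / (1 − 1.0072917^−120) = $2,381.21.
Total paid = 120 × $2,381.21 = $285,745.20; interest = $285,745.20 − $190,000 = $95,745.20.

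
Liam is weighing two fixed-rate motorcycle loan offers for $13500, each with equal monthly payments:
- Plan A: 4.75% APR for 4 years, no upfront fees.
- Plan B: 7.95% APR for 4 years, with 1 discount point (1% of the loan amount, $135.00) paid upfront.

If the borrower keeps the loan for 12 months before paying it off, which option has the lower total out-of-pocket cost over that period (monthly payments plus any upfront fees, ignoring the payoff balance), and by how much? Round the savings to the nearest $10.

Plan A: at 4.75% the monthly rate is 0.0039583, so the payment is 13,500 × 0.0039583 / (1 − 1.0039583^−48) = $309.37.
Plan B: at 7.95% the monthly rate is 0.0066250, so the payment is 13,500 × 0.0066250 / (1 − 1.0066250^−48) = $329.26.
Over 12 months: Plan A costs 12 × $309.37 = $3,712.44; Plan B costs 12 × $329.26 + $135.00 = $4,086.12.
Plan A is cheaper by $4,086.12 − $3,712.44 = $373.68.

Plan A by $370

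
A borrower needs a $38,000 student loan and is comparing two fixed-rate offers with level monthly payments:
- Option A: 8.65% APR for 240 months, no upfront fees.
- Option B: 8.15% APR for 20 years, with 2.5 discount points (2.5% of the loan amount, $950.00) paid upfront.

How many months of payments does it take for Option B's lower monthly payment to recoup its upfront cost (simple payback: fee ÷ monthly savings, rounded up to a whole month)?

Option A: at 8.65% the monthly rate is 0.0072083, so the payment is 38,000 × 0.0072083 / (1 − 1.0072083^−240) = $333.39.
Option B: at 8.15% the monthly rate is 0.0067917, so the payment is 38,000 × 0.0067917 / (1 − 1.0067917^−240) = $321.40.
Monthly savings = $333.39 − $321.40 = $11.99.
Break-even = $950.00 / $11.99 = 79.23 → 80 months.

80 months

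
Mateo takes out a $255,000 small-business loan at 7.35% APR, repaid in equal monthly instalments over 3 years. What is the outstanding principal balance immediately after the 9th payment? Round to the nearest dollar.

With monthly rate i = 7.35%/12 = 0.0061250, the balance after k of n payments is P · [(1+i)^n − (1+i)^k] / [(1+i)^n − 1].
(1+0.0061250)^36 = 1.24586176 and (1+0.0061250)^9 = 1.05649504, so the balance is 255,000 × (1.24586176 − 1.05649504) / (1.24586176 − 1) = $196,405.14.

$196,405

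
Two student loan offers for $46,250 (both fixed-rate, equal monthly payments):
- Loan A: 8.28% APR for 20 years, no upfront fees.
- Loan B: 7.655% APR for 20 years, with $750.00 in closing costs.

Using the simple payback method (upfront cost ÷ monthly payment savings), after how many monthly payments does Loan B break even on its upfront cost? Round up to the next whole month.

Loan A: at 8.28% the monthly rate is 0.0069000, so the payment is 46,250 × 0.0069000 / (1 − 1.0069000^−240) = $394.95.
Loan B: at 7.655% the monthly rate is 0.0063792, so the payment is 46,250 × 0.0063792 / (1 − 1.0063792^−240) = $376.98.
Monthly savings = $394.95 − $376.98 = $17.97.
Break-even = $750.00 / $17.97 = 41.74 → 42 months.

42 months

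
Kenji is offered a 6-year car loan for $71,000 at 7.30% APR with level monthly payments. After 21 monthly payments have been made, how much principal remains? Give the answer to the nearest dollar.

With monthly rate i = 7.3%/12 = 0.0060833, the balance after k of n payments is P · [(1+i)^n − (1+i)^k] / [(1+i)^n − 1].
(1+0.0060833)^72 = 1.54755014 and (1+0.0060833)^21 = 1.13582924, so the balance is 71,000 × (1.54755014 − 1.13582924) / (1.54755014 − 1) = $53,387.23.

$53,387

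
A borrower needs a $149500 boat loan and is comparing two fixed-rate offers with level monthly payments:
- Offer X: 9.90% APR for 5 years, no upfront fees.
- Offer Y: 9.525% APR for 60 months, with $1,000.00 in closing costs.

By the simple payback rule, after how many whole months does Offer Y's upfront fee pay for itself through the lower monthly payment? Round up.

Offer X: monthly rate = 9.9%/12 = 0.0082500; payment = 149,500 × 0.0082500 / (1 − (1+0.0082500)^−60) = $3,169.08.
Offer Y: monthly rate = 9.525%/12 = 0.0079375; payment = 149,500 × 0.0079375 / (1 − (1+0.0079375)^−60) = $3,141.61.
Monthly savings = $3,169.08 − $3,141.61 = $27.47.
Break-even = $1,000.00 / $27.47 = 36.40 → 37 months.

37 months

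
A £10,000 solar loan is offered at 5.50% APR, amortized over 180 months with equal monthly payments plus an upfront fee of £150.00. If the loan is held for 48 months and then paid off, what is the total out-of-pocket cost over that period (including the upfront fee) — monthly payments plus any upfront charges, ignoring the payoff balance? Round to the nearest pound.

At 5.50% the monthly rate is 0.0045833, so the payment is 10,000 × 0.0045833 / (1 − 1.0045833^−180) = £81.71.
Total outlay = 48 × £81.71 + £150.00 = £4,072.08.

£4,072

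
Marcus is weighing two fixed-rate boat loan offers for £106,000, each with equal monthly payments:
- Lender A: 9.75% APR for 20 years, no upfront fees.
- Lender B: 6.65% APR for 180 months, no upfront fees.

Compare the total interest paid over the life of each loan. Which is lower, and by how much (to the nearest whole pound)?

Lender B by £73,518

Lender A: monthly rate = 9.75%/12 = 0.0081250; payment = 106,000 × 0.0081250 / (1 − (1+0.0081250)^−240) = £1,005.43.
Total interest on Lender A = 240 × £1,005.43 − £106,000 = £135,303.20.
Lender B: monthly rate = 6.65%/12 = 0.0055417; payment = 106,000 × 0.0055417 / (1 − (1+0.0055417)^−180) = £932.14.
Total interest on Lender B = 180 × £932.14 − £106,000 = £61,785.20.
Lender B is lower by £73,518.00.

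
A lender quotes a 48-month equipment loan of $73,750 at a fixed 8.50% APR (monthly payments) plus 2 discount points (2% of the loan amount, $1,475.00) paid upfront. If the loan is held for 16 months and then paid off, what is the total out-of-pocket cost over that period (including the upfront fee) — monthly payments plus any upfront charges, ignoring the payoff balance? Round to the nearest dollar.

$30,560

At 8.50% the monthly rate is 0.0070833, so the payment is 73,750 × 0.0070833 / (1 − 1.0070833^−48) = $1,817.81.
Total outlay = 16 × $1,817.81 + $1,475.00 = $30,559.96.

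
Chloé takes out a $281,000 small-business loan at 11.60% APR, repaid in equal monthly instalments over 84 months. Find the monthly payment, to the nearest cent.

$4,900.51

At 11.60% the monthly rate is 0.0096667, so the payment is 281,000 × 0.0096667 / (1 − 1.0096667^−84) = $4,900.51.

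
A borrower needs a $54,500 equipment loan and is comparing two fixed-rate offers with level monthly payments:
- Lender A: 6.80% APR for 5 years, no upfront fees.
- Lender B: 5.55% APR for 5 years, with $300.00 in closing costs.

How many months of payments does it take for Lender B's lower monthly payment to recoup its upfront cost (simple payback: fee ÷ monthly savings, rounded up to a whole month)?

Lender A: at 6.80% the monthly rate is 0.0056667, so the payment is 54,500 × 0.0056667 / (1 − 1.0056667^−60) = $1,074.03.
Lender B: at 5.55% the monthly rate is 0.0046250, so the payment is 54,500 × 0.0046250 / (1 − 1.0046250^−60) = $1,042.27.
Monthly savings = $1,074.03 − $1,042.27 = $31.76.
Break-even = $300.00 / $31.76 = 9.45 → 10 months.

10 months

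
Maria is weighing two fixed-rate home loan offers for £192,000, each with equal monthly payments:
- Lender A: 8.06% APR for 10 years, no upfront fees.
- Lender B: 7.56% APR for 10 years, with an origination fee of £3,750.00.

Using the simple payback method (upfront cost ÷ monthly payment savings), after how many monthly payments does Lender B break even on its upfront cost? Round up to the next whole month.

75 months

Lender A: monthly rate = 8.06%/12 = 0.0067167; payment = 192,000 × 0.0067167 / (1 − (1+0.0067167)^−120) = £2,335.58.
Lender B: at 7.56% the monthly rate is 0.0063000, so the payment is 192,000 × 0.0063000 / (1 − 1.0063000^−120) = £2,285.09.
Monthly savings = £2,335.58 − £2,285.09 = £50.49.
Break-even = £3,750.00 / £50.49 = 74.27 → 75 months.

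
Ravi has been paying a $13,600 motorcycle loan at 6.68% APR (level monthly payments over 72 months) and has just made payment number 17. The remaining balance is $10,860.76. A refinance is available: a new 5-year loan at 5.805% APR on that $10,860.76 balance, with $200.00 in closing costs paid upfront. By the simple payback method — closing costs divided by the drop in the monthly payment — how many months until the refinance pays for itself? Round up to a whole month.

10 months

Current payment = 13,600 × 6.68%/12 / (1 − (1+0.0055667)^−72) = $229.78.
Refinanced payment = 10,860.76 × 0.0048375 / (1 − (1+0.0048375)^−60) = $208.99.
Monthly savings = $229.78 − $208.99 = $20.79.
Break-even = $200.00 / $20.79 = 9.62 → 10 months.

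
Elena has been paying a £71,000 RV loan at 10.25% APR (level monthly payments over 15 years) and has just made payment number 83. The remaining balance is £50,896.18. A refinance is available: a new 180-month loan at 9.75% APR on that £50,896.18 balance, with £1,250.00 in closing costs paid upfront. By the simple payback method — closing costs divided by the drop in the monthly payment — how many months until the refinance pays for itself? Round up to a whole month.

6 months

Current payment = 71,000 × 10.25%/12 / (1 − (1+0.0085417)^−180) = £773.87.
Refinanced payment = 50,896.18 × 0.0081250 / (1 − (1+0.0081250)^−180) = £539.18.
Monthly savings = £773.87 − £539.18 = £234.69.
Break-even = £1,250.00 / £234.69 = 5.33 → 6 months.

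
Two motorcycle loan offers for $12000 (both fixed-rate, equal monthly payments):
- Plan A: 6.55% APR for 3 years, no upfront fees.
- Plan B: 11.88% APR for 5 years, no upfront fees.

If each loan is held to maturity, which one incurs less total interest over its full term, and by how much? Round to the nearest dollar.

Plan A by $2,722

Plan A: at 6.55% the monthly rate is 0.0054583, so the payment is 12,000 × 0.0054583 / (1 − 1.0054583^−36) = $368.06.
Total interest on Plan A = 36 × $368.06 − $12,000 = $1,250.16.
Plan B: at 11.88% the monthly rate is 0.0099000, so the payment is 12,000 × 0.0099000 / (1 − 1.0099000^−60) = $266.21.
Total interest on Plan B = 60 × $266.21 − $12,000 = $3,972.60.
Plan A is lower by $2,722.44.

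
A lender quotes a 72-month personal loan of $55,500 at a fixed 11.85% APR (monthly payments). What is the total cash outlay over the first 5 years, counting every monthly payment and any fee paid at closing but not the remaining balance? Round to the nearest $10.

$64,840

At 11.85% the monthly rate is 0.0098750, so the payment is 55,500 × 0.0098750 / (1 − 1.0098750^−72) = $1,080.71.
Total outlay = 60 × $1,080.71 = $64,842.60.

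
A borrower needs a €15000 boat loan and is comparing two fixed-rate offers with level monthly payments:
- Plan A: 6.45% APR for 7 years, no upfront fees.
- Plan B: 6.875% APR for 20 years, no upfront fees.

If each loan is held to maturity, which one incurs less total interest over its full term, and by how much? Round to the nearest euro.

Plan A by €8,961

Plan A: monthly rate = 6.45%/12 = 0.0053750; payment = 15,000 × 0.0053750 / (1 − (1+0.0053750)^−84) = €222.38.
Total interest on Plan A = 84 × €222.38 − €15,000 = €3,679.92.
Plan B: monthly rate = 6.875%/12 = 0.0057292; payment = 15,000 × 0.0057292 / (1 − (1+0.0057292)^−240) = €115.17.
Total interest on Plan B = 240 × €115.17 − €15,000 = €12,640.80.
Plan A is lower by €8,960.88.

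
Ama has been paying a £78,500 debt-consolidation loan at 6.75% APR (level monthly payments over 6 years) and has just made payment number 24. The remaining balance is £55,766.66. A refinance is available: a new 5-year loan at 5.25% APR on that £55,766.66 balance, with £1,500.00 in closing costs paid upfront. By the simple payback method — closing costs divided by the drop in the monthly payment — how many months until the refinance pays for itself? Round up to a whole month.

6 months

Current payment = 78,500 × 6.75%/12 / (1 − (1+0.0056250)^−72) = £1,328.94.
Refinanced payment = 55,766.66 × 0.0043750 / (1 − (1+0.0043750)^−60) = £1,058.78.
Monthly savings = £1,328.94 − £1,058.78 = £270.16.
Break-even = £1,500.00 / £270.16 = 5.55 → 6 months.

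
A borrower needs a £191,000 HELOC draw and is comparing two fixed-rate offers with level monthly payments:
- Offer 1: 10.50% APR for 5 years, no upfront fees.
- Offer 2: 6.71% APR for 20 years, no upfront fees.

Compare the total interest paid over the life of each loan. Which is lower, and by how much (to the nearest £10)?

Offer 1: at 10.50% the monthly rate is 0.0087500, so the payment is 191,000 × 0.0087500 / (1 − 1.0087500^−60) = £4,105.33.
Total interest on Offer 1 = 60 × £4,105.33 − £191,000 = £55,319.80.
Offer 2: at 6.71% the monthly rate is 0.0055917, so the payment is 191,000 × 0.0055917 / (1 − 1.0055917^−240) = £1,447.76.
Total interest on Offer 2 = 240 × £1,447.76 − £191,000 = £156,462.40.
Offer 1 is lower by £101,142.60.

Offer 1 by £101,140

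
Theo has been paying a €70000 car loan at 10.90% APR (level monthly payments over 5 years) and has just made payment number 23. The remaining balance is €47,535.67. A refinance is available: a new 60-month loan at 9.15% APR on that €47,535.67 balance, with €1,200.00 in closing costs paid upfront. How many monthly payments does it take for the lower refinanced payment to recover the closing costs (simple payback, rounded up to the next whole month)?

Current payment = 70,000 × 10.9%/12 / (1 − (1+0.0090833)^−60) = €1,518.48.
Refinanced payment = 47,535.67 × 0.0076250 / (1 − (1+0.0076250)^−60) = €990.23.
Monthly savings = €1,518.48 − €990.23 = €528.25.
Break-even = €1,200.00 / €528.25 = 2.27 → 3 months.

3 months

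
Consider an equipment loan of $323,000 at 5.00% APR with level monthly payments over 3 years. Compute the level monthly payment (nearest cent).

At 5.00% the monthly rate is 0.0041667, so the payment is 323,000 × 0.0041667 / (1 − 1.0041667^−36) = $9,680.60.

$9,680.60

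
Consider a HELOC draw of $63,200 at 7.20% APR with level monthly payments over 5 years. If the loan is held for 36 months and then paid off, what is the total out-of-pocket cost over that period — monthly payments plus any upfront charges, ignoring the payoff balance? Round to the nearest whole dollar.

$45,267

Monthly rate = 7.2%/12 = 0.0060000; payment = 63,200 × 0.0060000 / (1 − (1+0.0060000)^−60) = $1,257.41.
Total outlay = 36 × $1,257.41 = $45,266.76.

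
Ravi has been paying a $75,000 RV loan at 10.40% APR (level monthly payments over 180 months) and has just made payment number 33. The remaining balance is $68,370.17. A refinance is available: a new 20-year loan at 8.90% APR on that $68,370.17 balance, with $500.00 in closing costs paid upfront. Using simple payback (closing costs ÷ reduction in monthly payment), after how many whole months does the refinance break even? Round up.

Current payment = 75,000 × 10.4%/12 / (1 − (1+0.0086667)^−180) = $824.41.
Refinanced payment = 68,370.17 × 0.0074167 / (1 − (1+0.0074167)^−240) = $610.75.
Monthly savings = $824.41 − $610.75 = $213.66.
Break-even = $500.00 / $213.66 = 2.34 → 3 months.

3 months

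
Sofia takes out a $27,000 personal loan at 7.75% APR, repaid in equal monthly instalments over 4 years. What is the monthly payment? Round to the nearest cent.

At 7.75% the monthly rate is 0.0064583, so the payment is 27,000 × 0.0064583 / (1 − 1.0064583^−48) = $655.99.

$655.99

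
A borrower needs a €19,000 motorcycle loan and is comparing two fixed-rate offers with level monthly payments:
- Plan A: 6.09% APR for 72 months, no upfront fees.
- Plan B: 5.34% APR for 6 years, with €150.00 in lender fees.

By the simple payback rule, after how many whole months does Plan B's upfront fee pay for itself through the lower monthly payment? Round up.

23 months

Plan A: at 6.09% the monthly rate is 0.0050750, so the payment is 19,000 × 0.0050750 / (1 − 1.0050750^−72) = €315.69.
Plan B: at 5.34% the monthly rate is 0.0044500, so the payment is 19,000 × 0.0044500 / (1 − 1.0044500^−72) = €309.00.
Monthly savings = €315.69 − €309.00 = €6.69.
Break-even = €150.00 / €6.69 = 22.42 → 23 months.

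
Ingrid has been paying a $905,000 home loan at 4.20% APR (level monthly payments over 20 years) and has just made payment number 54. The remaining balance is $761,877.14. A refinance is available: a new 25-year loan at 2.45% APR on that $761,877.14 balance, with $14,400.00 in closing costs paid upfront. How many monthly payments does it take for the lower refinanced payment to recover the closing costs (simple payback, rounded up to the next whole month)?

7 months

Current payment = 905,000 × 4.2%/12 / (1 − (1+0.0035000)^−240) = $5,579.97.
Refinanced payment = 761,877.14 × 0.0020417 / (1 − (1+0.0020417)^−300) = $3,398.76.
Monthly savings = $5,579.97 − $3,398.76 = $2,181.21.
Break-even = $14,400.00 / $2,181.21 = 6.60 → 7 months.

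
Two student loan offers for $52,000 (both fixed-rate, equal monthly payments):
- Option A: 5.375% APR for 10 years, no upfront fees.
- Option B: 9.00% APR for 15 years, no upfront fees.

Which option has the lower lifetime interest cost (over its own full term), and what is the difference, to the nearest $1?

Option A: monthly rate = 5.375%/12 = 0.0044792; payment = 52,000 × 0.0044792 / (1 − (1+0.0044792)^−120) = $561.12.
Total interest on Option A = 120 × $561.12 − $52,000 = $15,334.40.
Option B: at 9.00% the monthly rate is 0.0075000, so the payment is 52,000 × 0.0075000 / (1 − 1.0075000^−180) = $527.42.
Total interest on Option B = 180 × $527.42 − $52,000 = $42,935.60.
Option A is lower by $27,601.20.

Option A by $27,601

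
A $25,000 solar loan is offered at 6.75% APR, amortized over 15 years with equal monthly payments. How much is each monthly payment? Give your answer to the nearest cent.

$221.23

Monthly rate = 6.75%/12 = 0.0056250; payment = 25,000 × 0.0056250 / (1 − (1+0.0056250)^−180) = $221.23.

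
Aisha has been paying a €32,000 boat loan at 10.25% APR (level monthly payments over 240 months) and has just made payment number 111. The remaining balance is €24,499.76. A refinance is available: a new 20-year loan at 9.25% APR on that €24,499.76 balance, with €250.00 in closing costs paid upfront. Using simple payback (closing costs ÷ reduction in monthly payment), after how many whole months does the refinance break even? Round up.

3 months

Current payment = 32,000 × 10.25%/12 / (1 − (1+0.0085417)^−240) = €314.13.
Refinanced payment = 24,499.76 × 0.0077083 / (1 − (1+0.0077083)^−240) = €224.39.
Monthly savings = €314.13 − €224.39 = €89.74.
Break-even = €250.00 / €89.74 = 2.79 → 3 months.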